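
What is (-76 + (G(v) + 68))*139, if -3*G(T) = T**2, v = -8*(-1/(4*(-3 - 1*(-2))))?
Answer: -3892/3 ≈ -1297.3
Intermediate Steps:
v = -2 (v = -8*(-1/(4*(-3 + 2))) = -8/((-1*(-4))) = -8/4 = -8*1/4 = -2)
G(T) = -T**2/3
(-76 + (G(v) + 68))*139 = (-76 + (-1/3*(-2)**2 + 68))*139 = (-76 + (-1/3*4 + 68))*139 = (-76 + (-4/3 + 68))*139 = (-76 + 200/3)*139 = -28/3*139 = -3892/3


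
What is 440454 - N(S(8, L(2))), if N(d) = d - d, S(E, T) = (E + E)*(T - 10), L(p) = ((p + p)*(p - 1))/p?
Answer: 440454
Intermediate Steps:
L(p) = -2 + 2*p (L(p) = ((2*p)*(-1 + p))/p = (2*p*(-1 + p))/p = -2 + 2*p)
S(E, T) = 2*E*(-10 + T) (S(E, T) = (2*E)*(-10 + T) = 2*E*(-10 + T))
N(d) = 0
440454 - N(S(8, L(2))) = 440454 - 1*0 = 440454 + 0 = 440454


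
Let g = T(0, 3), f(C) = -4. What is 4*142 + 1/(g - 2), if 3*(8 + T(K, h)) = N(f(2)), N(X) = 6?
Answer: 4543/8 ≈ 567.88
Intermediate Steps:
T(K, h) = -6 (T(K, h) = -8 + (⅓)*6 = -8 + 2 = -6)
g = -6
4*142 + 1/(g - 2) = 4*142 + 1/(-6 - 2) = 568 + 1/(-8) = 568 - ⅛ = 4543/8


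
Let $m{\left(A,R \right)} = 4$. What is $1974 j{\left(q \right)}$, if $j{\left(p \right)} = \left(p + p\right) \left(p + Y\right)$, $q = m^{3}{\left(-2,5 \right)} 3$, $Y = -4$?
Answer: $142507008$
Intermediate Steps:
$q = 192$ ($q = 4^{3} \cdot 3 = 64 \cdot 3 = 192$)
$j{\left(p \right)} = 2 p \left(-4 + p\right)$ ($j{\left(p \right)} = \left(p + p\right) \left(p - 4\right) = 2 p \left(-4 + p\right)$)
$1974 j{\left(q \right)} = 1974 \cdot 2 \cdot 192 \left(-4 + 192\right) = 1974 \cdot 2 \cdot 192 \cdot 188 = 1974 \cdot 72192 = 142507008$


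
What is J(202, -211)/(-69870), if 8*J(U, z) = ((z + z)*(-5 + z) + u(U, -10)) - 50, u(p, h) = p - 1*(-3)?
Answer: -5371/32880 ≈ -0.16335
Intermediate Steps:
u(p, h) = 3 + p (u(p, h) = p + 3 = 3 + p)
J(U, z) = -47/8 + U/8 + z*(-5 + z)/4 (J(U, z) = (((z + z)*(-5 + z) + (3 + U)) - 50)/8 = (((2*z)*(-5 + z) + (3 + U)) - 50)/8 = ((2*z*(-5 + z) + (3 + U)) - 50)/8 = ((3 + U + 2*z*(-5 + z)) - 50)/8 = (-47 + U + 2*z*(-5 + z))/8 = -47/8 + U/8 + z*(-5 + z)/4)
J(202, -211)/(-69870) = (-47/8 - 5/4*(-211) + (¼)*(-211)² + (⅛)*202)/(-69870) = (-47/8 + 1055/4 + (¼)*44521 + 101/4)*(-1/69870) = (-47/8 + 1055/4 + 44521/4 + 101/4)*(-1/69870) = (91307/8)*(-1/69870) = -5371/32880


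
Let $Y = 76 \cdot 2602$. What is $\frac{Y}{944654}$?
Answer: $\frac{98876}{472327} \approx 0.20934$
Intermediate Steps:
$Y = 197752$
$\frac{Y}{944654} = \frac{197752}{944654} = 197752 \cdot \frac{1}{944654} = \frac{98876}{472327}$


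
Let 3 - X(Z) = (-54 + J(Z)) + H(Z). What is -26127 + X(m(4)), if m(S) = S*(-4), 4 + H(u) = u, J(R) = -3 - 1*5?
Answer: -26042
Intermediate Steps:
J(R) = -8 (J(R) = -3 - 5 = -8)
H(u) = -4 + u
m(S) = -4*S
X(Z) = 69 - Z (X(Z) = 3 - ((-54 - 8) + (-4 + Z)) = 3 - (-62 + (-4 + Z)) = 3 - (-66 + Z) = 3 + (66 - Z) = 69 - Z)
-26127 + X(m(4)) = -26127 + (69 - (-4)*4) = -26127 + (69 - 1*(-16)) = -26127 + (69 + 16) = -26127 + 85 = -26042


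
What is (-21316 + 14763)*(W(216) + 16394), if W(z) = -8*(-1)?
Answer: -107482306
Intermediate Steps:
W(z) = 8
(-21316 + 14763)*(W(216) + 16394) = (-21316 + 14763)*(8 + 16394) = -6553*16402 = -107482306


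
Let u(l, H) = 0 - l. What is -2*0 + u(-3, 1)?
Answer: 3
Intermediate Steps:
u(l, H) = -l
-2*0 + u(-3, 1) = -2*0 - 1*(-3) = 0 + 3 = 3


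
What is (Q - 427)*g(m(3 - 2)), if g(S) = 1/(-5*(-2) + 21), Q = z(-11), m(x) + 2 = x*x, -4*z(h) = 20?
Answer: -432/31 ≈ -13.935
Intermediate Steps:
z(h) = -5 (z(h) = -¼*20 = -5)
m(x) = -2 + x² (m(x) = -2 + x*x = -2 + x²)
Q = -5
g(S) = 1/31 (g(S) = 1/(10 + 21) = 1/31)
(Q - 427)*g(m(3 - 2)) = (-5 - 427)*(1/31) = -432*1/31 = -432/31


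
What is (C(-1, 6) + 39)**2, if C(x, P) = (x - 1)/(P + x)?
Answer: 37249/25 ≈ 1490.0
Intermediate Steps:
C(x, P) = (-1 + x)/(P + x)
(C(-1, 6) + 39)**2 = ((-1 - 1)/(6 - 1) + 39)**2 = (-2/5 + 39)**2 = (193/5)**2 = 37249/25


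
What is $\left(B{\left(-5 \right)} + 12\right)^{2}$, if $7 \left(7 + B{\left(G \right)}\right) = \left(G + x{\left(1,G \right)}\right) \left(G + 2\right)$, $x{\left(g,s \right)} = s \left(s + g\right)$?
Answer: $\frac{100}{49} \approx 2.0408$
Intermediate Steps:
$x{\left(g,s \right)} = s \left(g + s\right)$
$B{\left(G \right)} = -7 + \frac{\left(2 + G\right) \left(G + G \left(1 + G\right)\right)}{7}$ ($B{\left(G \right)} = -7 + \frac{\left(G + G \left(1 + G\right)\right) \left(G + 2\right)}{7} = -7 + \frac{\left(G + G \left(1 + G\right)\right) \left(2 + G\right)}{7} = -7 + \frac{\left(2 + G\right) \left(G + G \left(1 + G\right)\right)}{7}$)
$\left(B{\left(-5 \right)} + 12\right)^{2} = \left(\left(-7 + \frac{\left(-5\right)^{3}}{7} + \frac{4}{7} \left(-5\right) + \frac{4 \left(-5\right)^{2}}{7}\right) + 12\right)^{2} = \left(\left(-7 + \frac{1}{7} \left(-125\right) - \frac{20}{7} + \frac{4}{7} \cdot 25\right) + 12\right)^{2} = \left(\left(-7 - \frac{125}{7} - \frac{20}{7} + \frac{100}{7}\right) + 12\right)^{2} = \left(- \frac{94}{7} + 12\right)^{2} = \left(- \frac{10}{7}\right)^{2} = \frac{100}{49}$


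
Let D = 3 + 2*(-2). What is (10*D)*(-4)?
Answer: 40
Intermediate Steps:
D = -1 (D = 3 - 4 = -1)
(10*D)*(-4) = (10*(-1))*(-4) = -10*(-4) = 40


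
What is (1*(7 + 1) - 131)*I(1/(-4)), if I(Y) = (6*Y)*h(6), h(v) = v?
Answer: 1107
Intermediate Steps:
I(Y) = 36*Y (I(Y) = (6*Y)*6 = 36*Y)
(1*(7 + 1) - 131)*I(1/(-4)) = (1*(7 + 1) - 131)*(36/(-4)) = (1*8 - 131)*(36*(-¼)) = (8 - 131)*(-9) = -123*(-9) = 1107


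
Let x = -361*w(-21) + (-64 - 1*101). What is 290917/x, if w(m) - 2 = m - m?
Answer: -290917/887 ≈ -327.98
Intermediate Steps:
w(m) = 2 (w(m) = 2 + (m - m) = 2 + 0 = 2)
x = -887 (x = -361*2 + (-64 - 1*101) = -722 + (-64 - 101) = -722 - 165 = -887)
290917/x = 290917/(-887) = 290917*(-1/887) = -290917/887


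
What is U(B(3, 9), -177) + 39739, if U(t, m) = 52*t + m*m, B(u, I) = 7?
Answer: 71432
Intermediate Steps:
U(t, m) = m² + 52*t (U(t, m) = 52*t + m² = m² + 52*t)
U(B(3, 9), -177) + 39739 = ((-177)² + 52*7) + 39739 = (31329 + 364) + 39739 = 31693 + 39739 = 71432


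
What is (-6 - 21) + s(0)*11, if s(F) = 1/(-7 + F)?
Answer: -200/7 ≈ -28.571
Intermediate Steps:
(-6 - 21) + s(0)*11 = (-6 - 21) + 11/(-7 + 0) = -27 + 11/(-7) = -27 - 1/7*11 = -27 - 11/7 = -200/7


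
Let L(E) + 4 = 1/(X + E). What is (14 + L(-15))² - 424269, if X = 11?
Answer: -6786783/16 ≈ -4.2417e+5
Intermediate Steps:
L(E) = -4 + 1/(11 + E)
(14 + L(-15))² - 424269 = (14 + (-43 - 4*(-15))/(11 - 15))² - 424269 = (14 + (-43 + 60)/(-4))² - 424269 = (14 - ¼*17)² - 424269 = (14 - 17/4)² - 424269 = (39/4)² - 424269 = 1521/16 - 424269 = -6786783/16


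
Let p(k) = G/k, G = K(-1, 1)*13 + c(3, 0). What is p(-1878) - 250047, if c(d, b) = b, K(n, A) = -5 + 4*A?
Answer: -469588253/1878 ≈ -2.5005e+5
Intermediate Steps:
G = -13 (G = (-5 + 4*1)*13 + 0 = (-5 + 4)*13 + 0 = -1*13 + 0 = -13 + 0 = -13)
p(k) = -13/k
p(-1878) - 250047 = -13/(-1878) - 250047 = -13*(-1/1878) - 250047 = 13/1878 - 250047 = -469588253/1878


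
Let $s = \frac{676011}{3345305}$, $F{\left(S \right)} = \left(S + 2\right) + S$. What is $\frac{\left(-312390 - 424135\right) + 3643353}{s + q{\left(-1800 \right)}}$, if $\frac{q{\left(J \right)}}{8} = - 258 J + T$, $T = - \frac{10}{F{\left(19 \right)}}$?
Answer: $\frac{9724226242540}{12428471121401} \approx 0.78242$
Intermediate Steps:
$F{\left(S \right)} = 2 + 2 S$ ($F{\left(S \right)} = \left(2 + S\right) + S = 2 + 2 S$)
$T = - \frac{1}{4}$ ($T = - \frac{10}{2 + 2 \cdot 19} = - \frac{10}{2 + 38} = - \frac{10}{40} = \left(-10\right) \frac{1}{40} = - \frac{1}{4} \approx -0.25$)
$s = \frac{676011}{3345305}$ ($s = 676011 \cdot \frac{1}{3345305} = \frac{676011}{3345305} \approx 0.20208$)
$q{\left(J \right)} = -2 - 2064 J$ ($q{\left(J \right)} = 8 \left(- 258 J - \frac{1}{4}\right) = 8 \left(- \frac{1}{4} - 258 J\right) = -2 - 2064 J$)
$\frac{\left(-312390 - 424135\right) + 3643353}{s + q{\left(-1800 \right)}} = \frac{\left(-312390 - 424135\right) + 3643353}{\frac{676011}{3345305} - -3715198} = \frac{\left(-312390 - 424135\right) + 3643353}{\frac{676011}{3345305} + \left(-2 + 3715200\right)} = \frac{-736525 + 3643353}{\frac{676011}{3345305} + 3715198} = \frac{2906828}{\frac{12428471121401}{3345305}} = 2906828 \cdot \frac{3345305}{12428471121401} = \frac{9724226242540}{12428471121401}$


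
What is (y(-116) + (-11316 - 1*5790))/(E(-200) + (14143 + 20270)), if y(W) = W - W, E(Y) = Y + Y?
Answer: -17106/34013 ≈ -0.50292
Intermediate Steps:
E(Y) = 2*Y
y(W) = 0
(y(-116) + (-11316 - 1*5790))/(E(-200) + (14143 + 20270)) = (0 + (-11316 - 1*5790))/(2*(-200) + (14143 + 20270)) = (0 + (-11316 - 5790))/(-400 + 34413) = (0 - 17106)/34013 = -17106*1/34013 = -17106/34013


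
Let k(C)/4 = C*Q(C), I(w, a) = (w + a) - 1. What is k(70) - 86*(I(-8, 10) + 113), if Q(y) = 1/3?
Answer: -29132/3 ≈ -9710.7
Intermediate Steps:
I(w, a) = -1 + a + w (I(w, a) = (a + w) - 1 = -1 + a + w)
Q(y) = ⅓
k(C) = 4*C/3 (k(C) = 4*(C*(⅓)) = 4*(C/3) = 4*C/3)
k(70) - 86*(I(-8, 10) + 113) = (4/3)*70 - 86*((-1 + 10 - 8) + 113) = 280/3 - 86*(1 + 113) = 280/3 - 86*114 = 280/3 - 1*9804 = 280/3 - 9804 = -29132/3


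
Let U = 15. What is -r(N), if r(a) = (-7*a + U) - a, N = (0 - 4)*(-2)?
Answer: 49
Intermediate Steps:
N = 8 (N = -4*(-2) = 8)
r(a) = 15 - 8*a (r(a) = (-7*a + 15) - a = (15 - 7*a) - a = 15 - 8*a)
-r(N) = -(15 - 8*8) = -(15 - 64) = -1*(-49) = 49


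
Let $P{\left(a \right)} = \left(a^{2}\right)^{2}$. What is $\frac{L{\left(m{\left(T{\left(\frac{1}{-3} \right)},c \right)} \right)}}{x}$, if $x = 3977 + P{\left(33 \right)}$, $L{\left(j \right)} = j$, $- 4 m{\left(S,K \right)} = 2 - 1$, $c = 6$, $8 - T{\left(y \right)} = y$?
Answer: $- \frac{1}{4759592} \approx -2.101 \cdot 10^{-7}$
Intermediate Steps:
$T{\left(y \right)} = 8 - y$
$m{\left(S,K \right)} = - \frac{1}{4}$ ($m{\left(S,K \right)} = - \frac{2 - 1}{4} = \left(- \frac{1}{4}\right) 1 = - \frac{1}{4}$)
$P{\left(a \right)} = a^{4}$
$x = 1189898$ ($x = 3977 + 33^{4} = 3977 + 1185921 = 1189898$)
$\frac{L{\left(m{\left(T{\left(\frac{1}{-3} \right)},c \right)} \right)}}{x} = - \frac{1}{4 \cdot 1189898} = \left(- \frac{1}{4}\right) \frac{1}{1189898} = - \frac{1}{4759592}$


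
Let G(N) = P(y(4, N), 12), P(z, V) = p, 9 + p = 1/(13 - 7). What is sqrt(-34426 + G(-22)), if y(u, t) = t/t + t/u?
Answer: I*sqrt(1239654)/6 ≈ 185.57*I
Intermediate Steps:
y(u, t) = 1 + t/u
p = -53/6 (p = -9 + 1/(13 - 7) = -9 + 1/6 = -53/6 ≈ -8.8333)
P(z, V) = -53/6
G(N) = -53/6
sqrt(-34426 + G(-22)) = sqrt(-34426 - 53/6) = sqrt(-206609/6) = I*sqrt(1239654)/6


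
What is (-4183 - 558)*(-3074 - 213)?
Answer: 15583667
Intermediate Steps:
(-4183 - 558)*(-3074 - 213) = -4741*(-3287) = 15583667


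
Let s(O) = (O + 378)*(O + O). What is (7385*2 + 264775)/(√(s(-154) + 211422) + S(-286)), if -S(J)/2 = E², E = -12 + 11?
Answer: 279545/71213 + 279545*√142430/142426 ≈ 744.66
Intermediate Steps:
s(O) = 2*O*(378 + O) (s(O) = (378 + O)*(2*O) = 2*O*(378 + O))
E = -1
S(J) = -2 (S(J) = -2*(-1)² = -2*1 = -2)
(7385*2 + 264775)/(√(s(-154) + 211422) + S(-286)) = (7385*2 + 264775)/(√(2*(-154)*(378 - 154) + 211422) - 2) = (14770 + 264775)/(√(2*(-154)*224 + 211422) - 2) = 279545/(√(-68992 + 211422) - 2) = 279545/(√142430 - 2) = 279545/(-2 + √142430)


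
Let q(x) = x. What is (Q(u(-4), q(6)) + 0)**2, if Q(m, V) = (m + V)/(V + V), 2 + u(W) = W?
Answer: 0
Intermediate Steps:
u(W) = -2 + W
Q(m, V) = (V + m)/(2*V) (Q(m, V) = (V + m)/((2*V)) = (V + m)*(1/(2*V)) = (V + m)/(2*V))
(Q(u(-4), q(6)) + 0)**2 = ((1/2)*(6 + (-2 - 4))/6 + 0)**2 = ((1/2)*(1/6)*(6 - 6) + 0)**2 = ((1/2)*(1/6)*0 + 0)**2 = (0 + 0)**2 = 0**2 = 0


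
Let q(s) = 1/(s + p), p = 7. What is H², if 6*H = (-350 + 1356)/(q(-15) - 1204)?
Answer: 16192576/835152201 ≈ 0.019389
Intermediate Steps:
q(s) = 1/(7 + s) (q(s) = 1/(s + 7) = 1/(7 + s))
H = -4024/28899 (H = ((-350 + 1356)/(1/(7 - 15) - 1204))/6 = (1006/(1/(-8) - 1204))/6 = (1006/(-⅛ - 1204))/6 = (1006/(-9633/8))/6 = (1006*(-8/9633))/6 = (⅙)*(-8048/9633) = -4024/28899 ≈ -0.13924)
H² = (-4024/28899)² = 16192576/835152201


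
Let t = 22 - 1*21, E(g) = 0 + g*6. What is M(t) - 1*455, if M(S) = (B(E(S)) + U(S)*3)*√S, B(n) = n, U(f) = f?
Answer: -446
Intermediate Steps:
E(g) = 6*g (E(g) = 0 + 6*g = 6*g)
t = 1 (t = 22 - 21 = 1)
M(S) = 9*S^(3/2) (M(S) = (6*S + S*3)*√S = (6*S + 3*S)*√S = (9*S)*√S = 9*S^(3/2))
M(t) - 1*455 = 9*1^(3/2) - 1*455 = 9*1 - 455 = 9 - 455 = -446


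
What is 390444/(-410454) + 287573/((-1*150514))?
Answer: -2266702261/792039402 ≈ -2.8619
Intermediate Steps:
390444/(-410454) + 287573/((-1*150514)) = 390444*(-1/410454) + 287573/(-150514) = -65074/68409 + 287573*(-1/150514) = -65074/68409 - 22121/11578 = -2266702261/792039402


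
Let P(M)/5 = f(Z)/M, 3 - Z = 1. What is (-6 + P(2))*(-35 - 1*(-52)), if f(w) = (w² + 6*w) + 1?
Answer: 1241/2 ≈ 620.50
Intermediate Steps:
Z = 2 (Z = 3 - 1*1 = 3 - 1 = 2)
f(w) = 1 + w² + 6*w
P(M) = 85/M (P(M) = 5*((1 + 2² + 6*2)/M) = 5*((1 + 4 + 12)/M) = 5*(17/M) = 85/M)
(-6 + P(2))*(-35 - 1*(-52)) = (-6 + 85/2)*(-35 - 1*(-52)) = (-6 + 85*(½))*(-35 + 52) = (-6 + 85/2)*17 = (73/2)*17 = 1241/2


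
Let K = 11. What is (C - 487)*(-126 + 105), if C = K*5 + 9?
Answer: 8883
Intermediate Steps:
C = 64 (C = 11*5 + 9 = 55 + 9 = 64)
(C - 487)*(-126 + 105) = (64 - 487)*(-126 + 105) = -423*(-21) = 8883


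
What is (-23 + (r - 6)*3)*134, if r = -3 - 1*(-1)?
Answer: -6298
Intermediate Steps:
r = -2 (r = -3 + 1 = -2)
(-23 + (r - 6)*3)*134 = (-23 + (-2 - 6)*3)*134 = (-23 - 8*3)*134 = (-23 - 24)*134 = -47*134 = -6298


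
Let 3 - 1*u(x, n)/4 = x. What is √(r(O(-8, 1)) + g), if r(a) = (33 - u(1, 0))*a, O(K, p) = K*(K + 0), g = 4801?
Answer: √6401 ≈ 80.006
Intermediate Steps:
u(x, n) = 12 - 4*x
O(K, p) = K² (O(K, p) = K*K = K²)
r(a) = 25*a (r(a) = (33 - (12 - 4*1))*a = (33 - (12 - 4))*a = (33 - 1*8)*a = (33 - 8)*a = 25*a)
√(r(O(-8, 1)) + g) = √(25*(-8)² + 4801) = √(25*64 + 4801) = √(1600 + 4801) = √6401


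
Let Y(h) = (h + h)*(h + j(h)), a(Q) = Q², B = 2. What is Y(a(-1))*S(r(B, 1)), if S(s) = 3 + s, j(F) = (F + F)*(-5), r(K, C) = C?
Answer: -72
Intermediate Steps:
j(F) = -10*F (j(F) = (2*F)*(-5) = -10*F)
Y(h) = -18*h² (Y(h) = (h + h)*(h - 10*h) = (2*h)*(-9*h) = -18*h²)
Y(a(-1))*S(r(B, 1)) = (-18*((-1)²)²)*(3 + 1) = -18*1²*4 = -18*1*4 = -18*4 = -72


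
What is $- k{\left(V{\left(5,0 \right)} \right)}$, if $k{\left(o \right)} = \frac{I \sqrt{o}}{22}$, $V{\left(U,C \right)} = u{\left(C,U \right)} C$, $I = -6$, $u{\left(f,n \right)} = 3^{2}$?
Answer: $0$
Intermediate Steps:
$u{\left(f,n \right)} = 9$
$V{\left(U,C \right)} = 9 C$
$k{\left(o \right)} = - \frac{3 \sqrt{o}}{11}$ ($k{\left(o \right)} = \frac{\left(-6\right) \sqrt{o}}{22} = - 6 \sqrt{o} \frac{1}{22} = - \frac{3 \sqrt{o}}{11}$)
$- k{\left(V{\left(5,0 \right)} \right)} = - \frac{\left(-3\right) \sqrt{9 \cdot 0}}{11} = - \frac{\left(-3\right) \sqrt{0}}{11} = - \frac{\left(-3\right) 0}{11} = \left(-1\right) 0 = 0$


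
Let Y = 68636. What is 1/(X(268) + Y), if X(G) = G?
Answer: 1/68904 ≈ 1.4513e-5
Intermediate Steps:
1/(X(268) + Y) = 1/(268 + 68636) = 1/68904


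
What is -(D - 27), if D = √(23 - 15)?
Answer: 27 - 2*√2 ≈ 24.172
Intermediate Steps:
D = 2*√2 (D = √8 = 2*√2 ≈ 2.8284)
-(D - 27) = -(2*√2 - 27) = -(-27 + 2*√2) = 27 - 2*√2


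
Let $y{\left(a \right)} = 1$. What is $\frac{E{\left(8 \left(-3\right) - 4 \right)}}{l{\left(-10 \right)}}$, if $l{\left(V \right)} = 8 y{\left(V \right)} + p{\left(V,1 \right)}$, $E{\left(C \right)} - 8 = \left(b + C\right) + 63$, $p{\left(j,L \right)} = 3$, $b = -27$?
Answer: $\frac{16}{11} \approx 1.4545$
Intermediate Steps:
$E{\left(C \right)} = 44 + C$ ($E{\left(C \right)} = 8 + \left(\left(-27 + C\right) + 63\right) = 8 + \left(36 + C\right) = 44 + C$)
$l{\left(V \right)} = 11$ ($l{\left(V \right)} = 8 \cdot 1 + 3 = 8 + 3 = 11$)
$\frac{E{\left(8 \left(-3\right) - 4 \right)}}{l{\left(-10 \right)}} = \frac{44 + \left(8 \left(-3\right) - 4\right)}{11} = \left(44 - 28\right) \frac{1}{11} = 16 \cdot \frac{1}{11} = \frac{16}{11}$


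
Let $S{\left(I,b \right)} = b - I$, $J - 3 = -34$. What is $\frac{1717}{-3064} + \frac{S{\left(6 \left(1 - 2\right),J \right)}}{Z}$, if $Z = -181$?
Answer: $- \frac{234177}{554584} \approx -0.42226$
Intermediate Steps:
$J = -31$ ($J = 3 - 34 = -31$)
$\frac{1717}{-3064} + \frac{S{\left(6 \left(1 - 2\right),J \right)}}{Z} = \frac{1717}{-3064} + \frac{-31 - 6 \left(1 - 2\right)}{-181} = 1717 \left(- \frac{1}{3064}\right) + \left(-31 - 6 \left(-1\right)\right) \left(- \frac{1}{181}\right) = - \frac{1717}{3064} + \left(-31 - -6\right) \left(- \frac{1}{181}\right) = - \frac{1717}{3064} + \left(-31 + 6\right) \left(- \frac{1}{181}\right) = - \frac{1717}{3064} - - \frac{25}{181} = - \frac{1717}{3064} + \frac{25}{181} = - \frac{234177}{554584}$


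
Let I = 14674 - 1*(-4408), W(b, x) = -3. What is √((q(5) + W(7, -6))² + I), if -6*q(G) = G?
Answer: √687481/6 ≈ 138.19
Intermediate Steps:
q(G) = -G/6
I = 19082 (I = 14674 + 4408 = 19082)
√((q(5) + W(7, -6))² + I) = √((-⅙*5 - 3)² + 19082) = √((-⅚ - 3)² + 19082) = √((-23/6)² + 19082) = √(529/36 + 19082) = √(687481/36) = √687481/6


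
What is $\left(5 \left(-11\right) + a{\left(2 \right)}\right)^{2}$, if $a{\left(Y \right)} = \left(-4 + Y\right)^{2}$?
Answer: $2601$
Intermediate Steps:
$\left(5 \left(-11\right) + a{\left(2 \right)}\right)^{2} = \left(5 \left(-11\right) + \left(-4 + 2\right)^{2}\right)^{2} = \left(-55 + \left(-2\right)^{2}\right)^{2} = \left(-55 + 4\right)^{2} = \left(-51\right)^{2} = 2601$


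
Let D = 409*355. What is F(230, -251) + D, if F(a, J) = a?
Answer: 145425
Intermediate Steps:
D = 145195
F(230, -251) + D = 230 + 145195 = 145425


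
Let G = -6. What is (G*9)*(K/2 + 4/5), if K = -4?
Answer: 324/5 ≈ 64.800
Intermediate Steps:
(G*9)*(K/2 + 4/5) = (-6*9)*(-4/2 + 4/5) = -54*(-4*1/2 + 4*(1/5)) = -54*(-2 + 4/5) = -54*(-6/5) = 324/5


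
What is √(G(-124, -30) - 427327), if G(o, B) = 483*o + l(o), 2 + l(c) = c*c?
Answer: I*√471845 ≈ 686.91*I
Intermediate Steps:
l(c) = -2 + c² (l(c) = -2 + c*c = -2 + c²)
G(o, B) = -2 + o² + 483*o (G(o, B) = 483*o + (-2 + o²) = -2 + o² + 483*o)
√(G(-124, -30) - 427327) = √((-2 + (-124)² + 483*(-124)) - 427327) = √((-2 + 15376 - 59892) - 427327) = √(-44518 - 427327) = √(-471845) = I*√471845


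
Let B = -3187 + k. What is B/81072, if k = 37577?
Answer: 17195/40536 ≈ 0.42419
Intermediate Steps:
B = 34390 (B = -3187 + 37577 = 34390)
B/81072 = 34390/81072 = 34390*(1/81072) = 17195/40536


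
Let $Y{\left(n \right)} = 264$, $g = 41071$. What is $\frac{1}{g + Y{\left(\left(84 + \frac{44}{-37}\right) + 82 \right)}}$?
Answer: $\frac{1}{41335} \approx 2.4193 \cdot 10^{-5}$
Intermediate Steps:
$\frac{1}{g + Y{\left(\left(84 + \frac{44}{-37}\right) + 82 \right)}} = \frac{1}{41071 + 264} = \frac{1}{41335}$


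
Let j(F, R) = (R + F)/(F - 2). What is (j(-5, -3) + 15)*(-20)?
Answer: -2260/7 ≈ -322.86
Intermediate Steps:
j(F, R) = (F + R)/(-2 + F)
(j(-5, -3) + 15)*(-20) = ((-5 - 3)/(-2 - 5) + 15)*(-20) = (-8/(-7) + 15)*(-20) = (-⅐*(-8) + 15)*(-20) = (8/7 + 15)*(-20) = (113/7)*(-20) = -2260/7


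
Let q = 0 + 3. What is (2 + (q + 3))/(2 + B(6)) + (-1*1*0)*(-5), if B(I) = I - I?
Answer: 4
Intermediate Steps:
q = 3
B(I) = 0
(2 + (q + 3))/(2 + B(6)) + (-1*1*0)*(-5) = (2 + (3 + 3))/(2 + 0) + (-1*1*0)*(-5) = (2 + 6)/2 - 1*0*(-5) = 8*(½) + 0*(-5) = 4 + 0 = 4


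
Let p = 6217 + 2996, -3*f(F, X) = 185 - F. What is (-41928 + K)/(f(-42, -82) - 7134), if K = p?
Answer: 98145/21629 ≈ 4.5377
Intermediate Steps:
f(F, X) = -185/3 + F/3 (f(F, X) = -(185 - F)/3 = -185/3 + F/3)
p = 9213
K = 9213
(-41928 + K)/(f(-42, -82) - 7134) = (-41928 + 9213)/((-185/3 + (⅓)*(-42)) - 7134) = -32715/((-185/3 - 14) - 7134) = -32715/(-227/3 - 7134) = -32715/(-21629/3) = -32715*(-3/21629) = 98145/21629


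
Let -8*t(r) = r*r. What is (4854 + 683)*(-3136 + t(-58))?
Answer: -39384681/2 ≈ -1.9692e+7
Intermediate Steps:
t(r) = -r²/8 (t(r) = -r*r/8 = -r²/8)
(4854 + 683)*(-3136 + t(-58)) = (4854 + 683)*(-3136 - ⅛*(-58)²) = 5537*(-3136 - ⅛*3364) = 5537*(-3136 - 841/2) = 5537*(-7113/2) = -39384681/2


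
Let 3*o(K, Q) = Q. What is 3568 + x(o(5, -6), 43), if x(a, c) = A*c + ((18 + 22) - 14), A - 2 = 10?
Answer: 4110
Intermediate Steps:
A = 12 (A = 2 + 10 = 12)
o(K, Q) = Q/3
x(a, c) = 26 + 12*c (x(a, c) = 12*c + ((18 + 22) - 14) = 12*c + (40 - 14) = 12*c + 26 = 26 + 12*c)
3568 + x(o(5, -6), 43) = 3568 + (26 + 12*43) = 3568 + (26 + 516) = 3568 + 542 = 4110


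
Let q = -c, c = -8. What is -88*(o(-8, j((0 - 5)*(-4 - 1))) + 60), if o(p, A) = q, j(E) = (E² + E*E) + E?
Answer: -5984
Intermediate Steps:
j(E) = E + 2*E² (j(E) = (E² + E²) + E = 2*E² + E = E + 2*E²)
q = 8 (q = -1*(-8) = 8)
o(p, A) = 8
-88*(o(-8, j((0 - 5)*(-4 - 1))) + 60) = -88*(8 + 60) = -88*68 = -5984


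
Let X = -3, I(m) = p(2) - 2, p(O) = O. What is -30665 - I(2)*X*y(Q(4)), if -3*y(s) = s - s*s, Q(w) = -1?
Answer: -30665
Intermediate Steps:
I(m) = 0 (I(m) = 2 - 2 = 0)
y(s) = -s/3 + s²/3 (y(s) = -(s - s*s)/3 = -(s - s²)/3 = -s/3 + s²/3)
-30665 - I(2)*X*y(Q(4)) = -30665 - 0*(-3)*(⅓)*(-1)*(-1 - 1) = -30665 - 0*(⅓)*(-1)*(-2) = -30665 - 0*2/3 = -30665 - 1*0 = -30665 + 0 = -30665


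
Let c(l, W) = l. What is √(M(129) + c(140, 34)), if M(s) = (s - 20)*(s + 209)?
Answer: 41*√22 ≈ 192.31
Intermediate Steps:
M(s) = (-20 + s)*(209 + s)
√(M(129) + c(140, 34)) = √((-4180 + 129² + 189*129) + 140) = √((-4180 + 16641 + 24381) + 140) = √(36842 + 140) = √36982 = 41*√22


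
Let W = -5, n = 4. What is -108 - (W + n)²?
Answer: -109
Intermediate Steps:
-108 - (W + n)² = -108 - (-5 + 4)² = -108 - 1*(-1)² = -108 - 1*1 = -108 - 1 = -109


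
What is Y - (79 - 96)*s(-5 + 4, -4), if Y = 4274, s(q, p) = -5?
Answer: 4189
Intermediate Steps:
Y - (79 - 96)*s(-5 + 4, -4) = 4274 - (79 - 96)*(-5) = 4274 - (-17)*(-5) = 4274 - 1*85 = 4274 - 85 = 4189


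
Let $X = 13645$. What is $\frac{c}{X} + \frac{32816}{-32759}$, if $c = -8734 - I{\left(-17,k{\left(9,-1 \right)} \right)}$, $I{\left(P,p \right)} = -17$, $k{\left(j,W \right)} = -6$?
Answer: $- \frac{733334523}{446996555} \approx -1.6406$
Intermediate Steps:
$c = -8717$ ($c = -8734 - -17 = -8734 + 17 = -8717$)
$\frac{c}{X} + \frac{32816}{-32759} = - \frac{8717}{13645} + \frac{32816}{-32759} = \left(-8717\right) \frac{1}{13645} + 32816 \left(- \frac{1}{32759}\right) = - \frac{8717}{13645} - \frac{32816}{32759} = - \frac{733334523}{446996555}$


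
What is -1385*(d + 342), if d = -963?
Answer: 860085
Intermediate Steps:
-1385*(d + 342) = -1385*(-963 + 342) = -1385*(-621) = 860085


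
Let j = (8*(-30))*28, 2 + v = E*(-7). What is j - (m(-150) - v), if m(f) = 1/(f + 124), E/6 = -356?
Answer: 213981/26 ≈ 8230.0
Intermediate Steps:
E = -2136 (E = 6*(-356) = -2136)
m(f) = 1/(124 + f)
v = 14950 (v = -2 - 2136*(-7) = -2 + 14952 = 14950)
j = -6720 (j = -240*28 = -6720)
j - (m(-150) - v) = -6720 - (1/(124 - 150) - 1*14950) = -6720 - (1/(-26) - 14950) = -6720 - (-1/26 - 14950) = -6720 - 1*(-388701/26) = -6720 + 388701/26 = 213981/26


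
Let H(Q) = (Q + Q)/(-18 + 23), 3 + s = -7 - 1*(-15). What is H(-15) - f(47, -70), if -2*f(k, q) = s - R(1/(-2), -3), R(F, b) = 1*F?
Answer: -13/4 ≈ -3.2500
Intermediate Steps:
R(F, b) = F
s = 5 (s = -3 + (-7 - 1*(-15)) = -3 + (-7 + 15) = -3 + 8 = 5)
f(k, q) = -11/4 (f(k, q) = -(5 - 1/(-2))/2 = -(5 - (-1)/2)/2 = -(5 - 1*(-½))/2 = -(5 + ½)/2 = -½*11/2 = -11/4)
H(Q) = 2*Q/5 (H(Q) = (2*Q)/5 = (2*Q)*(⅕) = 2*Q/5)
H(-15) - f(47, -70) = (⅖)*(-15) - 1*(-11/4) = -6 + 11/4 = -13/4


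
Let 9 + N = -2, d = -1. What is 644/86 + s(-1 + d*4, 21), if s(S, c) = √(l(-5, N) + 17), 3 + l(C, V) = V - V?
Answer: 322/43 + √14 ≈ 11.230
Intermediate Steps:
N = -11 (N = -9 - 2 = -11)
l(C, V) = -3 (l(C, V) = -3 + (V - V) = -3 + 0 = -3)
s(S, c) = √14 (s(S, c) = √(-3 + 17) = √14)
644/86 + s(-1 + d*4, 21) = 644/86 + √14 = (1/86)*644 + √14 = 322/43 + √14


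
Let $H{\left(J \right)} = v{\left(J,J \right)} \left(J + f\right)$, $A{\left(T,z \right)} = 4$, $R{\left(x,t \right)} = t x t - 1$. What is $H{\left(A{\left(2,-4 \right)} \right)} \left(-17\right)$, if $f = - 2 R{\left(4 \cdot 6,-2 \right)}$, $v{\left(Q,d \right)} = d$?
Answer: $12648$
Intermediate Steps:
$R{\left(x,t \right)} = -1 + x t^{2}$ ($R{\left(x,t \right)} = x t^{2} - 1 = -1 + x t^{2}$)
$f = -190$ ($f = - 2 \left(-1 + 4 \cdot 6 \left(-2\right)^{2}\right) = - 2 \left(-1 + 24 \cdot 4\right) = - 2 \left(-1 + 96\right) = \left(-2\right) 95 = -190$)
$H{\left(J \right)} = J \left(-190 + J\right)$ ($H{\left(J \right)} = J \left(J - 190\right) = J \left(-190 + J\right)$)
$H{\left(A{\left(2,-4 \right)} \right)} \left(-17\right) = 4 \left(-190 + 4\right) \left(-17\right) = 4 \left(-186\right) \left(-17\right) = \left(-744\right) \left(-17\right) = 12648$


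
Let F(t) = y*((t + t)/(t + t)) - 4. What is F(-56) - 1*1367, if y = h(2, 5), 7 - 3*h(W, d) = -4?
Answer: -4102/3 ≈ -1367.3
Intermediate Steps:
h(W, d) = 11/3 (h(W, d) = 7/3 - ⅓*(-4) = 7/3 + 4/3 = 11/3)
y = 11/3 ≈ 3.6667
F(t) = -⅓ (F(t) = 11*((t + t)/(t + t))/3 - 4 = 11*((2*t)/((2*t)))/3 - 4 = 11*((2*t)*(1/(2*t)))/3 - 4 = (11/3)*1 - 4 = 11/3 - 4 = -⅓)
F(-56) - 1*1367 = -⅓ - 1*1367 = -⅓ - 1367 = -4102/3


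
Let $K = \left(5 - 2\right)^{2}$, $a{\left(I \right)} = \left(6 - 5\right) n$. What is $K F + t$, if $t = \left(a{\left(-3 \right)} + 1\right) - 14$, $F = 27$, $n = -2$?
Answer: $228$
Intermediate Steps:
$a{\left(I \right)} = -2$ ($a{\left(I \right)} = \left(6 - 5\right) \left(-2\right) = 1 \left(-2\right) = -2$)
$K = 9$ ($K = 3^{2} = 9$)
$t = -15$ ($t = \left(-2 + 1\right) - 14 = -1 - 14 = -15$)
$K F + t = 9 \cdot 27 - 15 = 243 - 15 = 228$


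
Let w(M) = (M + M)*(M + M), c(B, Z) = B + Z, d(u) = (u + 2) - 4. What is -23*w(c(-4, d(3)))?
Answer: -828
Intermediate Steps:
d(u) = -2 + u (d(u) = (2 + u) - 4 = -2 + u)
w(M) = 4*M² (w(M) = (2*M)*(2*M) = 4*M²)
-23*w(c(-4, d(3))) = -92*(-4 + (-2 + 3))² = -92*(-4 + 1)² = -92*(-3)² = -92*9 = -23*36 = -828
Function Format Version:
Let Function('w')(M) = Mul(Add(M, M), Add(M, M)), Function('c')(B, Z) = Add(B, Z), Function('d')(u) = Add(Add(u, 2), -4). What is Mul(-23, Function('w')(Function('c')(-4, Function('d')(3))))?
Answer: -828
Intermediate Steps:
Function('d')(u) = Add(-2, u) (Function('d')(u) = Add(Add(2, u), -4) = Add(-2, u))
Function('w')(M) = Mul(4, Pow(M, 2)) (Function('w')(M) = Mul(Mul(2, M), Mul(2, M)) = Mul(4, Pow(M, 2)))
Mul(-23, Function('w')(Function('c')(-4, Function('d')(3)))) = Mul(-23, Mul(4, Pow(Add(-4, Add(-2, 3)), 2))) = Mul(-23, Mul(4, Pow(Add(-4, 1), 2))) = Mul(-23, Mul(4, Pow(-3, 2))) = Mul(-23, Mul(4, 9)) = Mul(-23, 36) = -828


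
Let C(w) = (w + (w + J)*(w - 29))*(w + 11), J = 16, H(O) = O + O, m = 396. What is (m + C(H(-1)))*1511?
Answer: -5330808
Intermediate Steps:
H(O) = 2*O
C(w) = (11 + w)*(w + (-29 + w)*(16 + w)) (C(w) = (w + (w + 16)*(w - 29))*(w + 11) = (w + (16 + w)*(-29 + w))*(11 + w) = (w + (-29 + w)*(16 + w))*(11 + w) = (11 + w)*(w + (-29 + w)*(16 + w)))
(m + C(H(-1)))*1511 = (396 + (-5104 + (2*(-1))**3 - (2*(-1))**2 - 1192*(-1)))*1511 = (396 + (-5104 + (-2)**3 - 1*(-2)**2 - 596*(-2)))*1511 = (396 + (-5104 - 8 - 1*4 + 1192))*1511 = (396 + (-5104 - 8 - 4 + 1192))*1511 = (396 - 3924)*1511 = -3528*1511 = -5330808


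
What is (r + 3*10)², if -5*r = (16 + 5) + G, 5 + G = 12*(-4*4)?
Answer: 106276/25 ≈ 4251.0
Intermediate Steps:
G = -197 (G = -5 + 12*(-4*4) = -5 + 12*(-16) = -5 - 192 = -197)
r = 176/5 (r = -((16 + 5) - 197)/5 = -(21 - 197)/5 = -⅕*(-176) = 176/5 ≈ 35.200)
(r + 3*10)² = (176/5 + 3*10)² = (176/5 + 30)² = (326/5)² = 106276/25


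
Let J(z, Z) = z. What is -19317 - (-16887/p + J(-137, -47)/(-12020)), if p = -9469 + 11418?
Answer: -452336257933/23426980 ≈ -19308.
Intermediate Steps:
p = 1949
-19317 - (-16887/p + J(-137, -47)/(-12020)) = -19317 - (-16887/1949 - 137/(-12020)) = -19317 - (-16887*1/1949 - 137*(-1/12020)) = -19317 - (-16887/1949 + 137/12020) = -19317 - 1*(-202714727/23426980) = -19317 + 202714727/23426980 = -452336257933/23426980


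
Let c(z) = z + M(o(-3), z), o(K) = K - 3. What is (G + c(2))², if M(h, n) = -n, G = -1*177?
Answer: 31329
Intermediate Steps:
o(K) = -3 + K
G = -177
c(z) = 0 (c(z) = z - z = 0)
(G + c(2))² = (-177 + 0)² = (-177)² = 31329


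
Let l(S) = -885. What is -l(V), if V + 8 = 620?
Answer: 885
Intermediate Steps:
V = 612 (V = -8 + 620 = 612)
-l(V) = -1*(-885) = 885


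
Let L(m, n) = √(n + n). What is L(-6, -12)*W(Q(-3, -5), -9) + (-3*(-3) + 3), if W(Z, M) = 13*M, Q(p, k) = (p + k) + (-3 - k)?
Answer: 12 - 234*I*√6 ≈ 12.0 - 573.18*I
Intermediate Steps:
L(m, n) = √2*√n (L(m, n) = √(2*n) = √2*√n)
Q(p, k) = -3 + p (Q(p, k) = (k + p) + (-3 - k) = -3 + p)
L(-6, -12)*W(Q(-3, -5), -9) + (-3*(-3) + 3) = (√2*√(-12))*(13*(-9)) + (-3*(-3) + 3) = (√2*(2*I*√3))*(-117) + (9 + 3) = (2*I*√6)*(-117) + 12 = -234*I*√6 + 12 = 12 - 234*I*√6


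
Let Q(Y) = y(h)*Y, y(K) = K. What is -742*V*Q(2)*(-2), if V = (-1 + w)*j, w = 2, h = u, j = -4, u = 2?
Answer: -23744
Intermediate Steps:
h = 2
V = -4 (V = (-1 + 2)*(-4) = 1*(-4) = -4)
Q(Y) = 2*Y
-742*V*Q(2)*(-2) = -742*(-8*2)*(-2) = -742*(-4*4)*(-2) = -(-11872)*(-2) = -742*32 = -23744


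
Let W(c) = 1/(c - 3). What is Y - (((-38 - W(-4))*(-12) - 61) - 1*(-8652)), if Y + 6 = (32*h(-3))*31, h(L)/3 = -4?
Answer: -146687/7 ≈ -20955.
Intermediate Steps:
W(c) = 1/(-3 + c)
h(L) = -12 (h(L) = 3*(-4) = -12)
Y = -11910 (Y = -6 + (32*(-12))*31 = -6 - 384*31 = -6 - 11904 = -11910)
Y - (((-38 - W(-4))*(-12) - 61) - 1*(-8652)) = -11910 - (((-38 - 1/(-3 - 4))*(-12) - 61) - 1*(-8652)) = -11910 - (((-38 - 1/(-7))*(-12) - 61) + 8652) = -11910 - (((-38 - 1*(-⅐))*(-12) - 61) + 8652) = -11910 - (((-38 + ⅐)*(-12) - 61) + 8652) = -11910 - ((-265/7*(-12) - 61) + 8652) = -11910 - ((3180/7 - 61) + 8652) = -11910 - (2753/7 + 8652) = -11910 - 1*63317/7 = -11910 - 63317/7 = -146687/7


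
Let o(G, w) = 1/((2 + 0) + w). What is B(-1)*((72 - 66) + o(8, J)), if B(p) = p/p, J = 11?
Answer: 79/13 ≈ 6.0769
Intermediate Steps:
o(G, w) = 1/(2 + w)
B(p) = 1
B(-1)*((72 - 66) + o(8, J)) = 1*((72 - 66) + 1/(2 + 11)) = 1*(6 + 1/13) = 1*(79/13) = 79/13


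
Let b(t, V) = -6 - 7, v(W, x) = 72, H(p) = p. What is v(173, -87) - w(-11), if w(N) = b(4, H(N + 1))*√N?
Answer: 72 + 13*I*√11 ≈ 72.0 + 43.116*I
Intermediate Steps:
b(t, V) = -13
w(N) = -13*√N
v(173, -87) - w(-11) = 72 - (-13)*√(-11) = 72 - (-13)*I*√11 = 72 + 13*I*√11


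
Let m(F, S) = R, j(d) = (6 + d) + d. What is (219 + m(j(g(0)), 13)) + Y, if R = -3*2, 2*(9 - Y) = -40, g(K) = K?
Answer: 242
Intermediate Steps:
j(d) = 6 + 2*d
Y = 29 (Y = 9 - ½*(-40) = 9 + 20 = 29)
R = -6
m(F, S) = -6
(219 + m(j(g(0)), 13)) + Y = (219 - 6) + 29 = 213 + 29 = 242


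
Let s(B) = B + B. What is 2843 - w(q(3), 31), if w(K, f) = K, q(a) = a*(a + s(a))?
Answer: 2816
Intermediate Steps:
s(B) = 2*B
q(a) = 3*a² (q(a) = a*(a + 2*a) = a*(3*a) = 3*a²)
2843 - w(q(3), 31) = 2843 - 3*3² = 2843 - 3*9 = 2843 - 1*27 = 2843 - 27 = 2816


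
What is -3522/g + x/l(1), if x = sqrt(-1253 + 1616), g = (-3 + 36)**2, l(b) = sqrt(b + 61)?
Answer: -1174/363 + 11*sqrt(186)/62 ≈ -0.81448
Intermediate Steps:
l(b) = sqrt(61 + b)
g = 1089 (g = 33**2 = 1089)
x = 11*sqrt(3) (x = sqrt(363) = 11*sqrt(3) ≈ 19.053)
-3522/g + x/l(1) = -3522/1089 + (11*sqrt(3))/(sqrt(61 + 1)) = -3522*1/1089 + (11*sqrt(3))/(sqrt(62)) = -1174/363 + (11*sqrt(3))*(sqrt(62)/62) = -1174/363 + 11*sqrt(186)/62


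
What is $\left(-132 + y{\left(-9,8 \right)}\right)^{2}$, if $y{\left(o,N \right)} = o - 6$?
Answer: $21609$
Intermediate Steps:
$y{\left(o,N \right)} = -6 + o$
$\left(-132 + y{\left(-9,8 \right)}\right)^{2} = \left(-132 - 15\right)^{2} = \left(-147\right)^{2} = 21609$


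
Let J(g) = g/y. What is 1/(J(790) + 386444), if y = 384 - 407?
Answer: 23/8887422 ≈ 2.5879e-6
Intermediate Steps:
y = -23
J(g) = -g/23 (J(g) = g/(-23) = g*(-1/23) = -g/23)
1/(J(790) + 386444) = 1/(-1/23*790 + 386444) = 1/(-790/23 + 386444) = 1/(8887422/23) = 23/8887422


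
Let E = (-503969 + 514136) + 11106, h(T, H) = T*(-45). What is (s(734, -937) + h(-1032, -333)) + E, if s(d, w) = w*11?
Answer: 57406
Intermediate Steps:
s(d, w) = 11*w
h(T, H) = -45*T
E = 21273 (E = 10167 + 11106 = 21273)
(s(734, -937) + h(-1032, -333)) + E = (11*(-937) - 45*(-1032)) + 21273 = (-10307 + 46440) + 21273 = 36133 + 21273 = 57406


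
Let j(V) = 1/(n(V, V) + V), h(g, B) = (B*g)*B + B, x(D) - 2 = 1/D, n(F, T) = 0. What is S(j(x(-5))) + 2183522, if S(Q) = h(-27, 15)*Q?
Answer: 6540466/3 ≈ 2.1802e+6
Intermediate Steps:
x(D) = 2 + 1/D
h(g, B) = B + g*B**2 (h(g, B) = g*B**2 + B = B + g*B**2)
j(V) = 1/V (j(V) = 1/(0 + V) = 1/V)
S(Q) = -6060*Q (S(Q) = (15*(1 + 15*(-27)))*Q = (15*(1 - 405))*Q = (15*(-404))*Q = -6060*Q)
S(j(x(-5))) + 2183522 = -6060/(2 + 1/(-5)) + 2183522 = -6060/(2 - 1/5) + 2183522 = -6060/9/5 + 2183522 = -6060*5/9 + 2183522 = -10100/3 + 2183522 = 6540466/3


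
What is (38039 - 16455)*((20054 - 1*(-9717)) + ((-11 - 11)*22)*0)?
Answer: 642577264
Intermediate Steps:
(38039 - 16455)*((20054 - 1*(-9717)) + ((-11 - 11)*22)*0) = 21584*((20054 + 9717) - 22*22*0) = 21584*(29771 - 484*0) = 21584*(29771 + 0) = 21584*29771 = 642577264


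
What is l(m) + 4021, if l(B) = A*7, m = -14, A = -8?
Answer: 3965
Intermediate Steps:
l(B) = -56 (l(B) = -8*7 = -56)
l(m) + 4021 = -56 + 4021 = 3965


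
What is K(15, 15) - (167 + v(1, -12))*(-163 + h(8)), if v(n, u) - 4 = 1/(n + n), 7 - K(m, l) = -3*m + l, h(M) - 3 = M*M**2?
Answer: -60331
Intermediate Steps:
h(M) = 3 + M**3 (h(M) = 3 + M*M**2 = 3 + M**3)
K(m, l) = 7 - l + 3*m (K(m, l) = 7 - (-3*m + l) = 7 - (l - 3*m) = 7 + (-l + 3*m) = 7 - l + 3*m)
v(n, u) = 4 + 1/(2*n) (v(n, u) = 4 + 1/(n + n) = 4 + 1/(2*n))
K(15, 15) - (167 + v(1, -12))*(-163 + h(8)) = (7 - 1*15 + 3*15) - (167 + (4 + (1/2)/1))*(-163 + (3 + 8**3)) = (7 - 15 + 45) - (167 + (4 + (1/2)*1))*(-163 + (3 + 512)) = 37 - (167 + (4 + 1/2))*(-163 + 515) = 37 - (167 + 9/2)*352 = 37 - 343*352/2 = 37 - 1*60368 = 37 - 60368 = -60331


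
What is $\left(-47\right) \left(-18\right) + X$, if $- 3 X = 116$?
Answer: $\frac{2422}{3} \approx 807.33$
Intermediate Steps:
$X = - \frac{116}{3}$ ($X = \left(- \frac{1}{3}\right) 116 = - \frac{116}{3} \approx -38.667$)
$\left(-47\right) \left(-18\right) + X = \left(-47\right) \left(-18\right) - \frac{116}{3} = 846 - \frac{116}{3} = \frac{2422}{3}$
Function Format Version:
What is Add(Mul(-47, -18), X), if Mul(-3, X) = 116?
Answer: Rational(2422, 3) ≈ 807.33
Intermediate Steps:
X = Rational(-116, 3) (X = Mul(Rational(-1, 3), 116) = Rational(-116, 3) ≈ -38.667)
Add(Mul(-47, -18), X) = Add(Mul(-47, -18), Rational(-116, 3)) = Add(846, Rational(-116, 3)) = Rational(2422, 3)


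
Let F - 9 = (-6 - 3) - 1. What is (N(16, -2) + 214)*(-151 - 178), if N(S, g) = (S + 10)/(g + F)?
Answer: -202664/3 ≈ -67555.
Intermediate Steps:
F = -1 (F = 9 + ((-6 - 3) - 1) = 9 + (-9 - 1) = 9 - 10 = -1)
N(S, g) = (10 + S)/(-1 + g) (N(S, g) = (S + 10)/(g - 1) = (10 + S)/(-1 + g))
(N(16, -2) + 214)*(-151 - 178) = ((10 + 16)/(-1 - 2) + 214)*(-151 - 178) = (26/(-3) + 214)*(-329) = (-⅓*26 + 214)*(-329) = (-26/3 + 214)*(-329) = (616/3)*(-329) = -202664/3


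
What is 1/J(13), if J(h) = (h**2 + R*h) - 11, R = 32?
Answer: 1/574 ≈ 0.0017422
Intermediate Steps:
J(h) = -11 + h**2 + 32*h (J(h) = (h**2 + 32*h) - 11 = -11 + h**2 + 32*h)
1/J(13) = 1/(-11 + 13**2 + 32*13) = 1/(-11 + 169 + 416) = 1/574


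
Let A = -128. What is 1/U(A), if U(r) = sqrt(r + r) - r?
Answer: 1/130 - I/1040 ≈ 0.0076923 - 0.00096154*I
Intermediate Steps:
U(r) = -r + sqrt(2)*sqrt(r) (U(r) = sqrt(2*r) - r = sqrt(2)*sqrt(r) - r = -r + sqrt(2)*sqrt(r))
1/U(A) = 1/(-1*(-128) + sqrt(2)*sqrt(-128)) = 1/(128 + sqrt(2)*(8*I*sqrt(2))) = 1/(128 + 16*I) = (128 - 16*I)/16640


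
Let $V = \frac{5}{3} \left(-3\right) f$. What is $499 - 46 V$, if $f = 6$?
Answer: $1879$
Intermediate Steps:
$V = -30$ ($V = \frac{5}{3} \left(-3\right) 6 = \left(-5\right) 6 = -30$)
$499 - 46 V = 499 - -1380 = 499 + 1380 = 1879$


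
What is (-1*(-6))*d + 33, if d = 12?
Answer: 105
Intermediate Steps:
(-1*(-6))*d + 33 = -1*(-6)*12 + 33 = 6*12 + 33 = 72 + 33 = 105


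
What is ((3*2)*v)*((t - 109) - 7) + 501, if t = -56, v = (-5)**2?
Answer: -25299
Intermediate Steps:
v = 25
((3*2)*v)*((t - 109) - 7) + 501 = ((3*2)*25)*((-56 - 109) - 7) + 501 = (6*25)*(-165 - 7) + 501 = 150*(-172) + 501 = -25800 + 501 = -25299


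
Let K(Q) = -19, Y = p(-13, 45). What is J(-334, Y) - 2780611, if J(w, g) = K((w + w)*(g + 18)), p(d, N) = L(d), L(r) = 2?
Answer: -2780630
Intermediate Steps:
p(d, N) = 2
Y = 2
J(w, g) = -19
J(-334, Y) - 2780611 = -19 - 2780611 = -2780630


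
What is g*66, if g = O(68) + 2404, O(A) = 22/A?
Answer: 2697651/17 ≈ 1.5869e+5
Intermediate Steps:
g = 81747/34 (g = 22/68 + 2404 = 22*(1/68) + 2404 = 11/34 + 2404 = 81747/34 ≈ 2404.3)
g*66 = (81747/34)*66 = 2697651/17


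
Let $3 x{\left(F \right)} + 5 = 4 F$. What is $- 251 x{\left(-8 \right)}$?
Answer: $\frac{9287}{3} \approx 3095.7$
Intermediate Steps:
$x{\left(F \right)} = - \frac{5}{3} + \frac{4 F}{3}$
$- 251 x{\left(-8 \right)} = - 251 \left(- \frac{5}{3} + \frac{4}{3} \left(-8\right)\right) = - 251 \left(- \frac{5}{3} - \frac{32}{3}\right) = \left(-251\right) \left(- \frac{37}{3}\right) = \frac{9287}{3}$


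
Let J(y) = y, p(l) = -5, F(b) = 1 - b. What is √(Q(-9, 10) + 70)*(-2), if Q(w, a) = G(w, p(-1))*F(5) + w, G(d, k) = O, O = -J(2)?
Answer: -2*√69 ≈ -16.613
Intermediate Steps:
O = -2 (O = -1*2 = -2)
G(d, k) = -2
Q(w, a) = 8 + w (Q(w, a) = -2*(1 - 1*5) + w = -2*(1 - 5) + w = -2*(-4) + w = 8 + w)
√(Q(-9, 10) + 70)*(-2) = √((8 - 9) + 70)*(-2) = √(-1 + 70)*(-2) = √69*(-2) = -2*√69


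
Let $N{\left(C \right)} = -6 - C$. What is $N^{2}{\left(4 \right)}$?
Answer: $100$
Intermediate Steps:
$N^{2}{\left(4 \right)} = \left(-6 - 4\right)^{2} = \left(-10\right)^{2} = 100$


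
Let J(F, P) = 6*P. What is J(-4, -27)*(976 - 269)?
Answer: -114534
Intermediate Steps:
J(-4, -27)*(976 - 269) = (6*(-27))*(976 - 269) = -162*707 = -114534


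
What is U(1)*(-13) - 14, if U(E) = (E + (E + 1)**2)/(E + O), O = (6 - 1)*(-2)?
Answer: -61/9 ≈ -6.7778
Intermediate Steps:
O = -10 (O = 5*(-2) = -10)
U(E) = (E + (1 + E)**2)/(-10 + E) (U(E) = (E + (E + 1)**2)/(E - 10) = (E + (1 + E)**2)/(-10 + E))
U(1)*(-13) - 14 = ((1 + (1 + 1)**2)/(-10 + 1))*(-13) - 14 = ((1 + 2**2)/(-9))*(-13) - 14 = -(1 + 4)/9*(-13) - 14 = -1/9*5*(-13) - 14 = -5/9*(-13) - 14 = 65/9 - 14 = -61/9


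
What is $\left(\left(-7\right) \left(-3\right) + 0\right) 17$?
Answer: $357$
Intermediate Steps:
$\left(\left(-7\right) \left(-3\right) + 0\right) 17 = \left(21 + 0\right) 17 = 21 \cdot 17 = 357$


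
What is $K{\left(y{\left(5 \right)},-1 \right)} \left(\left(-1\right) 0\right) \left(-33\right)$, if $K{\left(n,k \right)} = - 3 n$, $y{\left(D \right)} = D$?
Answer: $0$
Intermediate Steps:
$K{\left(y{\left(5 \right)},-1 \right)} \left(\left(-1\right) 0\right) \left(-33\right) = \left(-3\right) 5 \left(\left(-1\right) 0\right) \left(-33\right) = \left(-15\right) 0 \left(-33\right) = 0 \left(-33\right) = 0$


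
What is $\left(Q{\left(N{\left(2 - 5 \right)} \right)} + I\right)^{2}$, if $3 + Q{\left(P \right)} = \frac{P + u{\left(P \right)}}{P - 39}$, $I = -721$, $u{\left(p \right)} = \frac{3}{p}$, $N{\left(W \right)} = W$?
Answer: $\frac{231100804}{441} \approx 5.2404 \cdot 10^{5}$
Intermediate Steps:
$Q{\left(P \right)} = -3 + \frac{P + \frac{3}{P}}{-39 + P}$ ($Q{\left(P \right)} = -3 + \frac{P + \frac{3}{P}}{P - 39} = -3 + \frac{P + \frac{3}{P}}{-39 + P}$)
$\left(Q{\left(N{\left(2 - 5 \right)} \right)} + I\right)^{2} = \left(\frac{3 + \left(2 - 5\right) \left(117 - 2 \left(2 - 5\right)\right)}{\left(2 - 5\right) \left(-39 + \left(2 - 5\right)\right)} - 721\right)^{2} = \left(\frac{3 - 3 \left(117 - -6\right)}{\left(-3\right) \left(-39 - 3\right)} - 721\right)^{2} = \left(- \frac{3 - 3 \left(117 + 6\right)}{3 \left(-42\right)} - 721\right)^{2} = \left(\left(- \frac{1}{3}\right) \left(- \frac{1}{42}\right) \left(3 - 369\right) - 721\right)^{2} = \left(\left(- \frac{1}{3}\right) \left(- \frac{1}{42}\right) \left(-366\right) - 721\right)^{2} = \left(- \frac{61}{21} - 721\right)^{2} = \left(- \frac{15202}{21}\right)^{2} = \frac{231100804}{441}$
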